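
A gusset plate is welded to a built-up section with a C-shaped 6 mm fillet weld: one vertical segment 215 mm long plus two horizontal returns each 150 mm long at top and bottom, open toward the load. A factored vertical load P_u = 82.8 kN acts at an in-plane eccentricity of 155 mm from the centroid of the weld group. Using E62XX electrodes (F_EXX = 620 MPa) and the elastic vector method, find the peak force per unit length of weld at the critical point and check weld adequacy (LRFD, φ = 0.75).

f_max ≈ 476 N/mm; adequate

Total weld length L_w = 515 mm. Treat welds as unit-width lines.
Centroid: x̄ = 2×150×75 / 515 = 43.69 mm from the vertical weld.
Polar moment about centroid: J = I_x + I_y = [215³/12 + 2×150×107.5²] + [215×43.69² + 2(150³/12 + 150×31.31²)] = 5562000 mm³.
Direct shear f_v = P/L_w = 82.8×10³ / 515 = 160.8 N/mm (vertical).
Torsion M = P·e = 82.8×10³ × 155 = 12834000 N·mm.
Critical point at (x, y) = (106.3, 107.5) from centroid. f_tx = M·y/J = 248 N/mm; f_ty = M·x/J = 245.3 N/mm.
Resultant f_max = √[f_tx² + (f_v + f_ty)²] = √[248² + (160.8 + 245.3)²] = 475.8 N/mm.
Capacity per unit length: φr_n = 0.75 × 0.6 × 620 × (0.707 × 6) = 1184 N/mm.
475.8 ≤ 1184 → adequate.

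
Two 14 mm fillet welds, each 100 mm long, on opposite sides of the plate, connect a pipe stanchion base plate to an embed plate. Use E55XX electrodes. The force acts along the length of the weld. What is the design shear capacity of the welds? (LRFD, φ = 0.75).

E55XX → F_EXX = 550 MPa.
Effective throat t_e = 0.707 × 14 = 9.898 mm.
Total length L = 200 mm; A_we = 9.898 × 200 = 1980 mm².
F_nw = 0.6 F_EXX = 0.6 × 550 = 330 MPa.
φR_n = 0.75 × 330 × 1980 × 10⁻³ = 490 kN.

φR_n ≈ 490 kN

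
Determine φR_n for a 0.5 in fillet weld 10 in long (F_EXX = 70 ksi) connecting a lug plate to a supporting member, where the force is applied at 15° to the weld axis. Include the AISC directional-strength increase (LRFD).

φR_n ≈ 119 kips

t_e = 0.707 × 0.5 = 0.3535 in; A_we = 0.3535 × 10 = 3.535 in².
Directional factor: 1.0 + 0.5 sin^1.5(15°) = 1.066.
F_nw = 0.6 × 70 × 1.066 = 44.77 ksi.
φR_n = 0.75 × 44.77 × 3.535 = 118.7 kips.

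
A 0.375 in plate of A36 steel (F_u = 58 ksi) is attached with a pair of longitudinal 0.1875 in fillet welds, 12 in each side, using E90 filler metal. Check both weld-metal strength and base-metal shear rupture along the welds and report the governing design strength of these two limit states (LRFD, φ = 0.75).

φR_n ≈ 129 kip (weld metal governs)

E90XX → F_EXX = 90 ksi.
t_e = 0.707 × 0.1875 = 0.1326 in; L = 24 in.
Weld metal: φR_n = 0.75 × 0.6 × 90 × 0.1326 × 24 = 128.9 kip.
Base metal (shear rupture): φR_n = 0.75 × 0.6 × 58 × 0.375 × 24 = 234.9 kip.
Governing: weld metal.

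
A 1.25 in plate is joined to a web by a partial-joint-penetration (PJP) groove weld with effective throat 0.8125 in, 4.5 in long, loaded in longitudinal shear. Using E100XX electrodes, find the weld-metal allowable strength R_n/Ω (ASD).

R_n/Ω ≈ 110 kips

E100XX → F_EXX = 100 ksi.
Effective throat (given) t_e = 0.8125 in.
A_we = 0.8125 × 4.5 = 3.656 in².
F_nw = 0.6 F_EXX = 60 ksi.
R_n/Ω = (60 × 3.656) / 2.0 = 109.7 kips.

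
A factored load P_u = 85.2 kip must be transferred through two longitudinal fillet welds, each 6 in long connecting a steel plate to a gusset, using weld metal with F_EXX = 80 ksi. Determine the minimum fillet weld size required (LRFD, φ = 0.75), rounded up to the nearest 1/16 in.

w = 5/16 in

Total weld length L = 12 in.
Required throat t_e = P_u / (φ × 0.6 F_EXX × L) = 85.2 / (0.75 × 0.6 × 80 × 12) = 0.1972 in.
Required leg w = t_e / 0.707 = 0.279 in → use 5/16 in.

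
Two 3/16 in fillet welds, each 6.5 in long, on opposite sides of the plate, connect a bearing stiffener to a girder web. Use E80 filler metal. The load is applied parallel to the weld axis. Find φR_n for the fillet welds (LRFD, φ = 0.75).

φR_n ≈ 62 kip

E80XX → F_EXX = 80 ksi.
Effective throat t_e = 0.707 × 0.1875 = 0.1326 in.
Total length L = 13 in; A_we = 0.1326 × 13 = 1.723 in².
F_nw = 0.6 F_EXX = 0.6 × 80 = 48 ksi.
φR_n = 0.75 × 48 × 1.723 = 62.04 kip.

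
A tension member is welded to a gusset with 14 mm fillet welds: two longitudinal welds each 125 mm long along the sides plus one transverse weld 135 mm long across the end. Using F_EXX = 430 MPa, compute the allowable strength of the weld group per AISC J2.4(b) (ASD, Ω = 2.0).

R_n/Ω ≈ 530 kN

t_e = 0.707 × 14 = 9.898 mm.
R_nwl = 0.6 × 430 × 9.898 × 250 × 10⁻³ = 638.4 kN (longitudinal, 2 welds).
R_nwt = 0.6 × 430 × 9.898 × 135 × 10⁻³ = 344.7 kN (transverse, base value).
(i) R_nwl + R_nwt = 983.2 kN; (ii) 0.85 R_nwl + 1.5 R_nwt = 1060 kN.
R_n = max = 1060 kN [governs: (ii)]; R_n/Ω = 529.9 kN.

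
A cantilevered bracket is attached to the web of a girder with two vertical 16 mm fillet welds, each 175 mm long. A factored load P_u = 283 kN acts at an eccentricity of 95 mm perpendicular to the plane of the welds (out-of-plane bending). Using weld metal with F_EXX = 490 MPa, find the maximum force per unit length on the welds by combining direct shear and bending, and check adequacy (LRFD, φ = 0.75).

L_w = 2 × 175 = 350 mm; section modulus (unit throat) S = 2 × L²/6 = 10210 mm².
Direct shear f_v = P/L_w = 283×10³/350 = 808.6 N/mm.
Moment M = P × e = 283×10³ × 95 = 26885000 N·mm; bending f_b = M/S = 2634 N/mm.
f_max = √(f_v² + f_b²) = √(808.6² + 2634²) = 2755 N/mm.
φr_n = 0.75 × 0.6 × 490 × (0.707 × 16) = 2494 N/mm → NOT adequate.

f_max ≈ 2750 N/mm; NOT adequate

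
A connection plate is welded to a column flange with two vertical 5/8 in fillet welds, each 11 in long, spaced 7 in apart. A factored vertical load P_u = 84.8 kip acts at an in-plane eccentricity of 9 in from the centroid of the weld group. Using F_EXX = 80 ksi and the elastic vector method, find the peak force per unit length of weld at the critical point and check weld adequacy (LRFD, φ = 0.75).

f_max ≈ 12.6 kip/in; adequate

Total weld length L_w = 22 in. Treat welds as unit-width lines.
Polar moment about centroid: J = 2[d³/12 + d(b/2)²] = 2[11³/12 + 11×3.5²] = 491.3 in³.
Direct shear f_v = P/L_w = 84.8 / 22 = 3.855 kip/in (vertical).
Torsion M = P·e = 84.8 × 9 = 763.2 kip·in.
Critical point at (x, y) = (3.5, 5.5) from centroid. f_tx = M·y/J = 8.543 kip/in; f_ty = M·x/J = 5.437 kip/in.
Resultant f_max = √[f_tx² + (f_v + f_ty)²] = √[8.543² + (3.855 + 5.437)²] = 12.62 kip/in.
Capacity per unit length: φr_n = 0.75 × 0.6 × 80 × (0.707 × 0.625) = 15.91 kip/in.
12.62 ≤ 15.91 → adequate.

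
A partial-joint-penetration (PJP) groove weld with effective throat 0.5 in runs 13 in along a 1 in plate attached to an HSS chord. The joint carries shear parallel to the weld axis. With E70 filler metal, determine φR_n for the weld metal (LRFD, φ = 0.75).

φR_n ≈ 205 kips

E70XX → F_EXX = 70 ksi.
Effective throat (given) t_e = 0.5 in.
A_we = 0.5 × 13 = 6.5 in².
F_nw = 0.6 F_EXX = 42 ksi.
φR_n = 0.75 × 42 × 6.5 = 204.8 kips.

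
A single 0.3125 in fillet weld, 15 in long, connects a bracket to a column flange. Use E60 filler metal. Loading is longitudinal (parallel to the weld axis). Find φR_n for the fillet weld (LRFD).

φR_n ≈ 89.5 kip

E60XX → F_EXX = 60 ksi.
Effective throat t_e = 0.707 × 0.3125 = 0.2209 in.
Total length L = 15 in; A_we = 0.2209 × 15 = 3.314 in².
F_nw = 0.6 F_EXX = 0.6 × 60 = 36 ksi.
φR_n = 0.75 × 36 × 3.314 = 89.48 kip.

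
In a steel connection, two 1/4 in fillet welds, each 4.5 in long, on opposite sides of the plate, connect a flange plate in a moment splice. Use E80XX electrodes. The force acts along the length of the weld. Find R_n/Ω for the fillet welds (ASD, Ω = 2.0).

R_n/Ω ≈ 38.2 kips

E80XX → F_EXX = 80 ksi.
Effective throat t_e = 0.707 × 0.25 = 0.1767 in.
Total length L = 9 in; A_we = 0.1767 × 9 = 1.591 in².
F_nw = 0.6 F_EXX = 0.6 × 80 = 48 ksi.
R_n = 48 × 1.591 = 76.36 kips; R_n/Ω = 76.36/2.0 = 38.18 kips.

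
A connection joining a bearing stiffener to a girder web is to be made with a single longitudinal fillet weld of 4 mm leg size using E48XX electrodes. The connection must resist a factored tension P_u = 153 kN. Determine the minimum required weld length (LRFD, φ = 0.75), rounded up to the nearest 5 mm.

E48XX → F_EXX = 480 MPa.
Throat t_e = 0.707 × 4 = 2.828 mm.
φr_n = 0.75 × 0.6 × 480 × 2.828 × 10⁻³ = 0.6108 kN/mm.
L_req = P_u / φr_n = 153 / 0.6108 = 250.5 mm total.
Round up → use L = 255 mm.

L = 255 mm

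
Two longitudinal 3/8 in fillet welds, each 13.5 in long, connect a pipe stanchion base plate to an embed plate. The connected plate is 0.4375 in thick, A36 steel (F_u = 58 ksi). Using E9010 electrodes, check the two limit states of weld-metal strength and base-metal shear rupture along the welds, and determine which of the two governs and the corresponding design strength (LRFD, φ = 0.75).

E90XX → F_EXX = 90 ksi.
t_e = 0.707 × 0.375 = 0.2651 in; L = 27 in.
Weld metal: φR_n = 0.75 × 0.6 × 90 × 0.2651 × 27 = 289.9 kips.
Base metal (shear rupture): φR_n = 0.75 × 0.6 × 58 × 0.4375 × 27 = 308.3 kips.
Governing: weld metal.

φR_n ≈ 290 kips (weld metal governs)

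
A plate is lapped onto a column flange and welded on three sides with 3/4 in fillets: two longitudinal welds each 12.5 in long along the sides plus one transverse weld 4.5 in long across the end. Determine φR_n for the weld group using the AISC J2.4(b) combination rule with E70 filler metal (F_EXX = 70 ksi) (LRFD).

t_e = 0.707 × 0.75 = 0.5302 in.
R_nwl = 0.6 × 70 × 0.5302 × 25 = 556.8 kips (longitudinal, 2 welds).
R_nwt = 0.6 × 70 × 0.5302 × 4.5 = 100.2 kips (transverse, base value).
(i) R_nwl + R_nwt = 657 kips; (ii) 0.85 R_nwl + 1.5 R_nwt = 623.6 kips.
R_n = max = 657 kips [governs: (i)]; φR_n = 492.7 kips.

φR_n ≈ 493 kips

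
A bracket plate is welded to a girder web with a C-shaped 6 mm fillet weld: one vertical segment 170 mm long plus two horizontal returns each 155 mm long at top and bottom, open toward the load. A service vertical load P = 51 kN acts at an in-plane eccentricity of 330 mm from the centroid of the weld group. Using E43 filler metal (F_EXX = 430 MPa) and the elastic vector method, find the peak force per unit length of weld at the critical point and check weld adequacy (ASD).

Total weld length L_w = 480 mm. Treat welds as unit-width lines.
Centroid: x̄ = 2×155×77.5 / 480 = 50.05 mm from the vertical weld.
Polar moment about centroid: J = I_x + I_y = [170³/12 + 2×155×85²] + [170×50.05² + 2(155³/12 + 155×27.45²)] = 3929000 mm³.
Direct shear f_v = P/L_w = 51×10³ / 480 = 106.2 N/mm (vertical).
Torsion M = P·e = 51×10³ × 330 = 16830000 N·mm.
Critical point at (x, y) = (104.9, 85) from centroid. f_tx = M·y/J = 364.1 N/mm; f_ty = M·x/J = 449.5 N/mm.
Resultant f_max = √[f_tx² + (f_v + f_ty)²] = √[364.1² + (106.2 + 449.5)²] = 664.4 N/mm.
Capacity per unit length: r_n/Ω = (1/2.0) × 0.6 × 430 × (0.707 × 6) = 547.2 N/mm.
664.4 > 547.2 → NOT adequate.

f_max ≈ 664 N/mm; NOT adequate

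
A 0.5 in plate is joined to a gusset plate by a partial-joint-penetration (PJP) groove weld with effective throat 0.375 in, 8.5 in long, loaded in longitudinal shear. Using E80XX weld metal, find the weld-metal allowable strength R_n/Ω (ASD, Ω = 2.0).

R_n/Ω ≈ 76.5 kips

E80XX → F_EXX = 80 ksi.
Effective throat (given) t_e = 0.375 in.
A_we = 0.375 × 8.5 = 3.188 in².
F_nw = 0.6 F_EXX = 48 ksi.
R_n/Ω = (48 × 3.188) / 2.0 = 76.5 kips.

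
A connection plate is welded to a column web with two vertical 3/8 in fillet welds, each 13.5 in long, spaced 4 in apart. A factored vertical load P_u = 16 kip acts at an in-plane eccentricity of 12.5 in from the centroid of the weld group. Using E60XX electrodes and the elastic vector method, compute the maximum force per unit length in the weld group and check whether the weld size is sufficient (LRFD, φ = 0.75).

f_max ≈ 2.94 kip/in; adequate

E60XX → F_EXX = 60 ksi.
Total weld length L_w = 27 in. Treat welds as unit-width lines.
Polar moment about centroid: J = 2[d³/12 + d(b/2)²] = 2[13.5³/12 + 13.5×2²] = 518.1 in³.
Direct shear f_v = P/L_w = 16 / 27 = 0.5926 kip/in (vertical).
Torsion M = P·e = 16 × 12.5 = 200 kip·in.
Critical point at (x, y) = (2, 6.75) from centroid. f_tx = M·y/J = 2.606 kip/in; f_ty = M·x/J = 0.7721 kip/in.
Resultant f_max = √[f_tx² + (f_v + f_ty)²] = √[2.606² + (0.5926 + 0.7721)²] = 2.942 kip/in.
Capacity per unit length: φr_n = 0.75 × 0.6 × 60 × (0.707 × 0.375) = 7.158 kip/in.
2.942 ≤ 7.158 → adequate.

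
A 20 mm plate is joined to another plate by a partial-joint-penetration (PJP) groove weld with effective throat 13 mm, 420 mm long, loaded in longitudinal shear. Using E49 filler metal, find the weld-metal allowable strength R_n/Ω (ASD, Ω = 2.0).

E49XX → F_EXX = 490 MPa.
Effective throat (given) t_e = 13 mm.
A_we = 13 × 420 = 5460 mm².
F_nw = 0.6 F_EXX = 294 MPa.
R_n/Ω = (294 × 5460) / 2.0 × 10⁻³ = 802.6 kN.

R_n/Ω ≈ 803 kN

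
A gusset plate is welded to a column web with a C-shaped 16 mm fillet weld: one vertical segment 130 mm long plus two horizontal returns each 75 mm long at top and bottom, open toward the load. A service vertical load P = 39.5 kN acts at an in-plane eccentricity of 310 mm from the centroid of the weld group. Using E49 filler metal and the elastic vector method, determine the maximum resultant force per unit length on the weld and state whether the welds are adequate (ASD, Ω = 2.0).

E49XX → F_EXX = 490 MPa.
Total weld length L_w = 280 mm. Treat welds as unit-width lines.
Centroid: x̄ = 2×75×37.5 / 280 = 20.09 mm from the vertical weld.
Polar moment about centroid: J = I_x + I_y = [130³/12 + 2×75×65²] + [130×20.09² + 2(75³/12 + 75×17.41²)] = 985100 mm³.
Direct shear f_v = P/L_w = 39.5×10³ / 280 = 141.1 N/mm (vertical).
Torsion M = P·e = 39.5×10³ × 310 = 12245000 N·mm.
Critical point at (x, y) = (54.91, 65) from centroid. f_tx = M·y/J = 808 N/mm; f_ty = M·x/J = 682.6 N/mm.
Resultant f_max = √[f_tx² + (f_v + f_ty)²] = √[808² + (141.1 + 682.6)²] = 1154 N/mm.
Capacity per unit length: r_n/Ω = (1/2.0) × 0.6 × 490 × (0.707 × 16) = 1663 N/mm.
1154 ≤ 1663 → adequate.

f_max ≈ 1150 N/mm; adequate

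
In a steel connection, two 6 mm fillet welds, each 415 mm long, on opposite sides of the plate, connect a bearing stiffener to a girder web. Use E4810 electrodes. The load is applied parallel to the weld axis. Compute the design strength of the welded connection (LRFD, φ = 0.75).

φR_n ≈ 761 kN

E48XX → F_EXX = 480 MPa.
Effective throat t_e = 0.707 × 6 = 4.242 mm.
Total length L = 830 mm; A_we = 4.242 × 830 = 3521 mm².
F_nw = 0.6 F_EXX = 0.6 × 480 = 288 MPa.
φR_n = 0.75 × 288 × 3521 × 10⁻³ = 760.5 kN.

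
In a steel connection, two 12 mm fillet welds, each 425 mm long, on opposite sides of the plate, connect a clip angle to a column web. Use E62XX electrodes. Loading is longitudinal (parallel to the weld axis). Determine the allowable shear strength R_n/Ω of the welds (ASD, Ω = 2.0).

R_n/Ω ≈ 1340 kN

E62XX → F_EXX = 620 MPa.
Effective throat t_e = 0.707 × 12 = 8.484 mm.
Total length L = 850 mm; A_we = 8.484 × 850 = 7211 mm².
F_nw = 0.6 F_EXX = 0.6 × 620 = 372 MPa.
R_n = 372 × 7211 × 10⁻³ = 2683 kN; R_n/Ω = 2683/2.0 = 1341 kN.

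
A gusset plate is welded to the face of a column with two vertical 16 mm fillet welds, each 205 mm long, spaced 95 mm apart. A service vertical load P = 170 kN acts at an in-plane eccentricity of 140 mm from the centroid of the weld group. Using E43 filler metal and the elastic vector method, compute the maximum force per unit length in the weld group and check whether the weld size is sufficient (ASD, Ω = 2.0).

E43XX → F_EXX = 430 MPa.
Total weld length L_w = 410 mm. Treat welds as unit-width lines.
Polar moment about centroid: J = 2[d³/12 + d(b/2)²] = 2[205³/12 + 205×47.5²] = 2361000 mm³.
Direct shear f_v = P/L_w = 170×10³ / 410 = 414.6 N/mm (vertical).
Torsion M = P·e = 170×10³ × 140 = 23800000 N·mm.
Critical point at (x, y) = (47.5, 102.5) from centroid. f_tx = M·y/J = 1033 N/mm; f_ty = M·x/J = 478.8 N/mm.
Resultant f_max = √[f_tx² + (f_v + f_ty)²] = √[1033² + (414.6 + 478.8)²] = 1366 N/mm.
Capacity per unit length: r_n/Ω = (1/2.0) × 0.6 × 430 × (0.707 × 16) = 1459 N/mm.
1366 ≤ 1459 → adequate.

f_max ≈ 1370 N/mm; adequate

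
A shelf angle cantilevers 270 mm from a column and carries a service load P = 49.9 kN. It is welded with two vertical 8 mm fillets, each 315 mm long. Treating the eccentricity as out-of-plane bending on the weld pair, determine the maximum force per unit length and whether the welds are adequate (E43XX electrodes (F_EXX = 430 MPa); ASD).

f_max ≈ 415 N/mm; adequate

L_w = 2 × 315 = 630 mm; section modulus (unit throat) S = 2 × L²/6 = 33080 mm².
Direct shear f_v = P/L_w = 49.9×10³/630 = 79.21 N/mm.
Moment M = P × e = 49.9×10³ × 270 = 13473000 N·mm; bending f_b = M/S = 407.3 N/mm.
f_max = √(f_v² + f_b²) = √(79.21² + 407.3²) = 415 N/mm.
r_n/Ω = (1/2.0) × 0.6 × 430 × (0.707 × 8) = 729.6 N/mm → adequate.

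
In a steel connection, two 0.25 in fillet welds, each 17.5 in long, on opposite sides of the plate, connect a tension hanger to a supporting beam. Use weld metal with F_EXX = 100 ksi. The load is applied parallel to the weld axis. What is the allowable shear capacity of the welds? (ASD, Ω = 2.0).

Effective throat t_e = 0.707 × 0.25 = 0.1767 in.
Total length L = 35 in; A_we = 0.1767 × 35 = 6.186 in².
F_nw = 0.6 F_EXX = 0.6 × 100 = 60 ksi.
R_n = 60 × 6.186 = 371.2 kips; R_n/Ω = 371.2/2.0 = 185.6 kips.

R_n/Ω ≈ 186 kips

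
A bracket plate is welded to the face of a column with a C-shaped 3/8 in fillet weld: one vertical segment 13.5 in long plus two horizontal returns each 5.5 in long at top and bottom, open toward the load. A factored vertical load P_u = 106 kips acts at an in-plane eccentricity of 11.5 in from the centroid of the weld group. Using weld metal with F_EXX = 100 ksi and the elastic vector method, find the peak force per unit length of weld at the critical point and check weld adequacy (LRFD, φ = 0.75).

Total weld length L_w = 24.5 in. Treat welds as unit-width lines.
Centroid: x̄ = 2×5.5×2.75 / 24.5 = 1.235 in from the vertical weld.
Polar moment about centroid: J = I_x + I_y = [13.5³/12 + 2×5.5×6.75²] + [13.5×1.235² + 2(5.5³/12 + 5.5×1.515²)] = 779.8 in³.
Direct shear f_v = P/L_w = 106 / 24.5 = 4.327 kip/in (vertical).
Torsion M = P·e = 106 × 11.5 = 1219 kip·in.
Critical point at (x, y) = (4.265, 6.75) from centroid. f_tx = M·y/J = 10.55 kip/in; f_ty = M·x/J = 6.668 kip/in.
Resultant f_max = √[f_tx² + (f_v + f_ty)²] = √[10.55² + (4.327 + 6.668)²] = 15.24 kip/in.
Capacity per unit length: φr_n = 0.75 × 0.6 × 100 × (0.707 × 0.375) = 11.93 kip/in.
15.24 > 11.93 → NOT adequate.

f_max ≈ 15.2 kip/in; NOT adequate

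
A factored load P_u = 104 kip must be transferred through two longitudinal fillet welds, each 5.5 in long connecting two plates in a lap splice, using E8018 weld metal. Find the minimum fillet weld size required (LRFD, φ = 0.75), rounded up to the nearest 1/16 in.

w = 3/8 in

E80XX → F_EXX = 80 ksi.
Total weld length L = 11 in.
Required throat t_e = P_u / (φ × 0.6 F_EXX × L) = 104 / (0.75 × 0.6 × 80 × 11) = 0.2626 in.
Required leg w = t_e / 0.707 = 0.3715 in → use 3/8 in.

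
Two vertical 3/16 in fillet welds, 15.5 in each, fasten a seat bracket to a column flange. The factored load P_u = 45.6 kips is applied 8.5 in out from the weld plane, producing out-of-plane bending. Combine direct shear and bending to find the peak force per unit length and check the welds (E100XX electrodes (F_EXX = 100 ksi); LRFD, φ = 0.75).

L_w = 2 × 15.5 = 31 in; section modulus (unit throat) S = 2 × L²/6 = 80.08 in².
Direct shear f_v = P/L_w = 45.6/31 = 1.471 kip/in.
Moment M = P × e = 45.6 × 8.5 = 387.6 kip·in; bending f_b = M/S = 4.84 kip/in.
f_max = √(f_v² + f_b²) = √(1.471² + 4.84²) = 5.059 kip/in.
φr_n = 0.75 × 0.6 × 100 × (0.707 × 0.1875) = 5.965 kip/in → adequate.

f_max ≈ 5.06 kip/in; adequate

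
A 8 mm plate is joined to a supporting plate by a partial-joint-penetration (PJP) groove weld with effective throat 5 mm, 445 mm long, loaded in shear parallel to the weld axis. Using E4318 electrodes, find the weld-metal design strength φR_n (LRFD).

E43XX → F_EXX = 430 MPa.
Effective throat (given) t_e = 5 mm.
A_we = 5 × 445 = 2225 mm².
F_nw = 0.6 F_EXX = 258 MPa.
φR_n = 0.75 × 258 × 2225 × 10⁻³ = 430.5 kN.

φR_n ≈ 431 kN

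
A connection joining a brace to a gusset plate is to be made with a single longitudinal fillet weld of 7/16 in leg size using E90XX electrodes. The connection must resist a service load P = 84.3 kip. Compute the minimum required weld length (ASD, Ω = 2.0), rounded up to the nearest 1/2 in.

E90XX → F_EXX = 90 ksi.
Throat t_e = 0.707 × 0.4375 = 0.3093 in.
r_n/Ω = (0.6 × 90 × 0.3093) / 2.0 = 8.351 kip/in.
L_req = P / (r_n/Ω) = 84.3 / 8.351 = 10.09 in total.
Round up → use L = 10.5 in.

L = 10.5 in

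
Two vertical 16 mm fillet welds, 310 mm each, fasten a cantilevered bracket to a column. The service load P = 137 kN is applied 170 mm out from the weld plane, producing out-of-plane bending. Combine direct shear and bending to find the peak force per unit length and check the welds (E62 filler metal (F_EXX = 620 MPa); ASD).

f_max ≈ 760 N/mm; adequate

L_w = 2 × 310 = 620 mm; section modulus (unit throat) S = 2 × L²/6 = 32030 mm².
Direct shear f_v = P/L_w = 137×10³/620 = 221 N/mm.
Moment M = P × e = 137×10³ × 170 = 23290000 N·mm; bending f_b = M/S = 727.1 N/mm.
f_max = √(f_v² + f_b²) = √(221² + 727.1²) = 759.9 N/mm.
r_n/Ω = (1/2.0) × 0.6 × 620 × (0.707 × 16) = 2104 N/mm → adequate.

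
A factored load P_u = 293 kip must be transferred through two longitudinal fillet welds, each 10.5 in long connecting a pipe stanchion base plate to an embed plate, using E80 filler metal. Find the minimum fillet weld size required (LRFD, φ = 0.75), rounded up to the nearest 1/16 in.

w = 9/16 in

E80XX → F_EXX = 80 ksi.
Total weld length L = 21 in.
Required throat t_e = P_u / (φ × 0.6 F_EXX × L) = 293 / (0.75 × 0.6 × 80 × 21) = 0.3876 in.
Required leg w = t_e / 0.707 = 0.5482 in → use 9/16 in.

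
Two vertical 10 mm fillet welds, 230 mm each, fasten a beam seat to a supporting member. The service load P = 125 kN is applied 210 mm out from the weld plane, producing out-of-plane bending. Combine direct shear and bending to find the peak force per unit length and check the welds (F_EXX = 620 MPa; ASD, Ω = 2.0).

L_w = 2 × 230 = 460 mm; section modulus (unit throat) S = 2 × L²/6 = 17630 mm².
Direct shear f_v = P/L_w = 125×10³/460 = 271.7 N/mm.
Moment M = P × e = 125×10³ × 210 = 26250000 N·mm; bending f_b = M/S = 1489 N/mm.
f_max = √(f_v² + f_b²) = √(271.7² + 1489²) = 1513 N/mm.
r_n/Ω = (1/2.0) × 0.6 × 620 × (0.707 × 10) = 1315 N/mm → NOT adequate.

f_max ≈ 1510 N/mm; NOT adequate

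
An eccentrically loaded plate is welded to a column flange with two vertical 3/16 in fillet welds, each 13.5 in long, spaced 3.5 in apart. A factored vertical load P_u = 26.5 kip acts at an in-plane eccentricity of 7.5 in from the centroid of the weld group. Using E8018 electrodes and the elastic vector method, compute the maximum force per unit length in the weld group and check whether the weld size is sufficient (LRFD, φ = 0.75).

f_max ≈ 3.2 kip/in; adequate

E80XX → F_EXX = 80 ksi.
Total weld length L_w = 27 in. Treat welds as unit-width lines.
Polar moment about centroid: J = 2[d³/12 + d(b/2)²] = 2[13.5³/12 + 13.5×1.75²] = 492.8 in³.
Direct shear f_v = P/L_w = 26.5 / 27 = 0.9815 kip/in (vertical).
Torsion M = P·e = 26.5 × 7.5 = 198.75 kip·in.
Critical point at (x, y) = (1.75, 6.75) from centroid. f_tx = M·y/J = 2.723 kip/in; f_ty = M·x/J = 0.7059 kip/in.
Resultant f_max = √[f_tx² + (f_v + f_ty)²] = √[2.723² + (0.9815 + 0.7059)²] = 3.203 kip/in.
Capacity per unit length: φr_n = 0.75 × 0.6 × 80 × (0.707 × 0.1875) = 4.772 kip/in.
3.203 ≤ 4.772 → adequate.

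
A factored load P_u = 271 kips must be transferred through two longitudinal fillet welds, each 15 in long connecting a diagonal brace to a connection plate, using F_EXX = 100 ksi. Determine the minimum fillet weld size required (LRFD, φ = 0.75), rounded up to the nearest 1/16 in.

Total weld length L = 30 in.
Required throat t_e = P_u / (φ × 0.6 F_EXX × L) = 271 / (0.75 × 0.6 × 100 × 30) = 0.2007 in.
Required leg w = t_e / 0.707 = 0.2839 in → use 5/16 in.

w = 5/16 in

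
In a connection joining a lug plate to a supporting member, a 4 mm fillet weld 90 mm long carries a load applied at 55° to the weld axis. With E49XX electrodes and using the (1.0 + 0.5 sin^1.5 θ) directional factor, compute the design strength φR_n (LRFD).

E49XX → F_EXX = 490 MPa.
t_e = 0.707 × 4 = 2.828 mm; A_we = 2.828 × 90 = 254.5 mm².
Directional factor: 1.0 + 0.5 sin^1.5(55°) = 1.371.
F_nw = 0.6 × 490 × 1.371 = 403 MPa.
φR_n = 0.75 × 403 × 254.5 × 10⁻³ = 76.93 kN.

φR_n ≈ 76.9 kN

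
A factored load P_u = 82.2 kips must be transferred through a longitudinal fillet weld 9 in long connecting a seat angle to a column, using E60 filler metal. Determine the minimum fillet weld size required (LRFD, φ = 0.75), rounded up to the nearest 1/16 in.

w = 1/2 in

E60XX → F_EXX = 60 ksi.
Total weld length L = 9 in.
Required throat t_e = P_u / (φ × 0.6 F_EXX × L) = 82.2 / (0.75 × 0.6 × 60 × 9) = 0.3383 in.
Required leg w = t_e / 0.707 = 0.4785 in → use 1/2 in.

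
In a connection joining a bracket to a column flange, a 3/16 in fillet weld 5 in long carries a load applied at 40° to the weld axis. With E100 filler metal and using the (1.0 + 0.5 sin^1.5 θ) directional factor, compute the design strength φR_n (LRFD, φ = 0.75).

E100XX → F_EXX = 100 ksi.
t_e = 0.707 × 0.1875 = 0.1326 in; A_we = 0.1326 × 5 = 0.6628 in².
Directional factor: 1.0 + 0.5 sin^1.5(40°) = 1.258.
F_nw = 0.6 × 100 × 1.258 = 75.46 ksi.
φR_n = 0.75 × 75.46 × 0.6628 = 37.51 kip.

φR_n ≈ 37.5 kip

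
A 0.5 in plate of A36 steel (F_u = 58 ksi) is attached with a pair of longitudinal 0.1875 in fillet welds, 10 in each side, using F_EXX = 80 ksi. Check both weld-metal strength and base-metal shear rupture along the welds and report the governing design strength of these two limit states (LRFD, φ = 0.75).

t_e = 0.707 × 0.1875 = 0.1326 in; L = 20 in.
Weld metal: φR_n = 0.75 × 0.6 × 80 × 0.1326 × 20 = 95.44 kips.
Base metal (shear rupture): φR_n = 0.75 × 0.6 × 58 × 0.5 × 20 = 261 kips.
Governing: weld metal.

φR_n ≈ 95.4 kips (weld metal governs)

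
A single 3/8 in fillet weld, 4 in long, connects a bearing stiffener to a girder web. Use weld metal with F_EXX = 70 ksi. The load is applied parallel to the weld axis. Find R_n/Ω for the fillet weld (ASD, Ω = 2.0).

R_n/Ω ≈ 22.3 kips

Effective throat t_e = 0.707 × 0.375 = 0.2651 in.
Total length L = 4 in; A_we = 0.2651 × 4 = 1.06 in².
F_nw = 0.6 F_EXX = 0.6 × 70 = 42 ksi.
R_n = 42 × 1.06 = 44.54 kips; R_n/Ω = 44.54/2.0 = 22.27 kips.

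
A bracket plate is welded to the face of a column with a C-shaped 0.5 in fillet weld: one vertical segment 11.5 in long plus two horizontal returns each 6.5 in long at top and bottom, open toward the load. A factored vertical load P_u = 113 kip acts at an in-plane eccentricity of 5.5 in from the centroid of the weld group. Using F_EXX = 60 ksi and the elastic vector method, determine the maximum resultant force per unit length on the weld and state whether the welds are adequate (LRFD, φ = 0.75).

f_max ≈ 10.5 kip/in; NOT adequate

Total weld length L_w = 24.5 in. Treat welds as unit-width lines.
Centroid: x̄ = 2×6.5×3.25 / 24.5 = 1.724 in from the vertical weld.
Polar moment about centroid: J = I_x + I_y = [11.5³/12 + 2×6.5×5.75²] + [11.5×1.724² + 2(6.5³/12 + 6.5×1.526²)] = 666.8 in³.
Direct shear f_v = P/L_w = 113 / 24.5 = 4.612 kip/in (vertical).
Torsion M = P·e = 113 × 5.5 = 621.5 kip·in.
Critical point at (x, y) = (4.776, 5.75) from centroid. f_tx = M·y/J = 5.36 kip/in; f_ty = M·x/J = 4.451 kip/in.
Resultant f_max = √[f_tx² + (f_v + f_ty)²] = √[5.36² + (4.612 + 4.451)²] = 10.53 kip/in.
Capacity per unit length: φr_n = 0.75 × 0.6 × 60 × (0.707 × 0.5) = 9.544 kip/in.
10.53 > 9.544 → NOT adequate.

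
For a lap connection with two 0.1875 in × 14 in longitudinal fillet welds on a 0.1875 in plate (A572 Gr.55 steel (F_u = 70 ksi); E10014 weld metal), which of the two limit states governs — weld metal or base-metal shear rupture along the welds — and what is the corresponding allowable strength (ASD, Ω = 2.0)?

R_n/Ω ≈ 110 kips (base-metal shear rupture governs)

E100XX → F_EXX = 100 ksi.
t_e = 0.707 × 0.1875 = 0.1326 in; L = 28 in.
Weld metal: R_n/Ω = (1/2.0) × 0.6 × 100 × 0.1326 × 28 = 111.4 kips.
Base metal (shear rupture): R_n/Ω = (1/2.0) × 0.6 × 70 × 0.1875 × 28 = 110.2 kips.
Governing: base-metal shear rupture.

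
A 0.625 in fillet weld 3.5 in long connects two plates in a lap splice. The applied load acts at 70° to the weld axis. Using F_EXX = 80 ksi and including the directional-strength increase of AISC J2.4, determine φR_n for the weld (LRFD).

φR_n ≈ 81 kips

t_e = 0.707 × 0.625 = 0.4419 in; A_we = 0.4419 × 3.5 = 1.547 in².
Directional factor: 1.0 + 0.5 sin^1.5(70°) = 1.455.
F_nw = 0.6 × 80 × 1.455 = 69.86 ksi.
φR_n = 0.75 × 69.86 × 1.547 = 81.03 kips.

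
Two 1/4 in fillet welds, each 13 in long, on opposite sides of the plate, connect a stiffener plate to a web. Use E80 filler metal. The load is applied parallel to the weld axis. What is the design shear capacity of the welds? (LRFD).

φR_n ≈ 165 kip

E80XX → F_EXX = 80 ksi.
Effective throat t_e = 0.707 × 0.25 = 0.1767 in.
Total length L = 26 in; A_we = 0.1767 × 26 = 4.595 in².
F_nw = 0.6 F_EXX = 0.6 × 80 = 48 ksi.
φR_n = 0.75 × 48 × 4.595 = 165.4 kip.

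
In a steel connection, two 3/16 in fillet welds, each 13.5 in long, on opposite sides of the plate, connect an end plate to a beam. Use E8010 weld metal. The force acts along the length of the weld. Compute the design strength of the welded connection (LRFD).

E80XX → F_EXX = 80 ksi.
Effective throat t_e = 0.707 × 0.1875 = 0.1326 in.
Total length L = 27 in; A_we = 0.1326 × 27 = 3.579 in².
F_nw = 0.6 F_EXX = 0.6 × 80 = 48 ksi.
φR_n = 0.75 × 48 × 3.579 = 128.9 kips.

φR_n ≈ 129 kips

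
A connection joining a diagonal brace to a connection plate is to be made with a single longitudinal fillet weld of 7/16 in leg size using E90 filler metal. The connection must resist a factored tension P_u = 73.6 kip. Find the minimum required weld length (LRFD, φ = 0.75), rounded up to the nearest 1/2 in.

L = 6 in

E90XX → F_EXX = 90 ksi.
Throat t_e = 0.707 × 0.4375 = 0.3093 in.
φr_n = 0.75 × 0.6 × 90 × 0.3093 = 12.53 kip/in.
L_req = P_u / φr_n = 73.6 / 12.53 = 5.875 in total.
Round up → use L = 6 in.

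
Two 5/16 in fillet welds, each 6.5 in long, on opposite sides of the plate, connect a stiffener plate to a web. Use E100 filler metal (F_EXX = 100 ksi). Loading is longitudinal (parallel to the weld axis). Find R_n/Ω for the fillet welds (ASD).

R_n/Ω ≈ 86.2 kips

Effective throat t_e = 0.707 × 0.3125 = 0.2209 in.
Total length L = 13 in; A_we = 0.2209 × 13 = 2.872 in².
F_nw = 0.6 F_EXX = 0.6 × 100 = 60 ksi.
R_n = 60 × 2.872 = 172.3 kips; R_n/Ω = 172.3/2.0 = 86.17 kips.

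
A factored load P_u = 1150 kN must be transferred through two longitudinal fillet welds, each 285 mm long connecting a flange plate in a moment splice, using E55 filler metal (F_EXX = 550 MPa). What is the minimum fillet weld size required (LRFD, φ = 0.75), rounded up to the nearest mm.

w = 12 mm

Total weld length L = 570 mm.
Required throat t_e = P_u / (φ × 0.6 F_EXX × L) = 1150 / (0.75 × 0.6 × 550 × 570 × 10⁻³) = 8.152 mm.
Required leg w = t_e / 0.707 = 11.53 mm → use 12 mm.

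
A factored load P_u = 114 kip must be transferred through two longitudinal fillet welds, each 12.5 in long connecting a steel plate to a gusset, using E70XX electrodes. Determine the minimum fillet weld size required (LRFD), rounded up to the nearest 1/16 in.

E70XX → F_EXX = 70 ksi.
Total weld length L = 25 in.
Required throat t_e = P_u / (φ × 0.6 F_EXX × L) = 114 / (0.75 × 0.6 × 70 × 25) = 0.1448 in.
Required leg w = t_e / 0.707 = 0.2048 in → use 1/4 in.

w = 1/4 in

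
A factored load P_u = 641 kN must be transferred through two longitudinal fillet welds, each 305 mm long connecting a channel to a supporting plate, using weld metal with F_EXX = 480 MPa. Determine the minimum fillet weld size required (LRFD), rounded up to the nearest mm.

w = 7 mm

Total weld length L = 610 mm.
Required throat t_e = P_u / (φ × 0.6 F_EXX × L) = 641 / (0.75 × 0.6 × 480 × 610 × 10⁻³) = 4.865 mm.
Required leg w = t_e / 0.707 = 6.881 mm → use 7 mm.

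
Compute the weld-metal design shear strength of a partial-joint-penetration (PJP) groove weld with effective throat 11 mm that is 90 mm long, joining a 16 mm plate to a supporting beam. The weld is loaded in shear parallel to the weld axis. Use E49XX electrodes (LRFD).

E49XX → F_EXX = 490 MPa.
Effective throat (given) t_e = 11 mm.
A_we = 11 × 90 = 990 mm².
F_nw = 0.6 F_EXX = 294 MPa.
φR_n = 0.75 × 294 × 990 × 10⁻³ = 218.3 kN.

φR_n ≈ 218 kN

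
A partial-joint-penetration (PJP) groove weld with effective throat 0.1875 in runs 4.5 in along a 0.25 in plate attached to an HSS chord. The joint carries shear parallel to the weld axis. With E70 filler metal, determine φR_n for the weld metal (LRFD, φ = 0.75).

E70XX → F_EXX = 70 ksi.
Effective throat (given) t_e = 0.1875 in.
A_we = 0.1875 × 4.5 = 0.8438 in².
F_nw = 0.6 F_EXX = 42 ksi.
φR_n = 0.75 × 42 × 0.8438 = 26.58 kips.

φR_n ≈ 26.6 kips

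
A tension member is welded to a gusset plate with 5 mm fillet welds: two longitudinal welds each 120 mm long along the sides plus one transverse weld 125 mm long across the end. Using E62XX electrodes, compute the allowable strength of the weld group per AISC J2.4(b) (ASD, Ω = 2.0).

E62XX → F_EXX = 620 MPa.
t_e = 0.707 × 5 = 3.535 mm.
R_nwl = 0.6 × 620 × 3.535 × 240 × 10⁻³ = 315.6 kN (longitudinal, 2 welds).
R_nwt = 0.6 × 620 × 3.535 × 125 × 10⁻³ = 164.4 kN (transverse, base value).
(i) R_nwl + R_nwt = 480 kN; (ii) 0.85 R_nwl + 1.5 R_nwt = 514.8 kN.
R_n = max = 514.8 kN [governs: (ii)]; R_n/Ω = 257.4 kN.

R_n/Ω ≈ 257 kN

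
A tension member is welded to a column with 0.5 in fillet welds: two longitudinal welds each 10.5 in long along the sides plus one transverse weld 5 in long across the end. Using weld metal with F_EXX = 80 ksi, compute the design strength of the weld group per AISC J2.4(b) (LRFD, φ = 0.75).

t_e = 0.707 × 0.5 = 0.3535 in.
R_nwl = 0.6 × 80 × 0.3535 × 21 = 356.3 kip (longitudinal, 2 welds).
R_nwt = 0.6 × 80 × 0.3535 × 5 = 84.84 kip (transverse, base value).
(i) R_nwl + R_nwt = 441.2 kip; (ii) 0.85 R_nwl + 1.5 R_nwt = 430.1 kip.
R_n = max = 441.2 kip [governs: (i)]; φR_n = 330.9 kip.

φR_n ≈ 331 kip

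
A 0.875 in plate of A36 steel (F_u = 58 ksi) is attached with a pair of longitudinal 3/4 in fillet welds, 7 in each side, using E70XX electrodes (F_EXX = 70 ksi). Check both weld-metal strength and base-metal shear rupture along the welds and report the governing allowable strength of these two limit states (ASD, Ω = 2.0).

t_e = 0.707 × 0.75 = 0.5302 in; L = 14 in.
Weld metal: R_n/Ω = (1/2.0) × 0.6 × 70 × 0.5302 × 14 = 155.9 kip.
Base metal (shear rupture): R_n/Ω = (1/2.0) × 0.6 × 58 × 0.875 × 14 = 213.1 kip.
Governing: weld metal.

R_n/Ω ≈ 156 kip (weld metal governs)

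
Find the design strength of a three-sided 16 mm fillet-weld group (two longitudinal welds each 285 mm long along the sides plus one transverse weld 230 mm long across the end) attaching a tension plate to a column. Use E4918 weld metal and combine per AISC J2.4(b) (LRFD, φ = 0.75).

E49XX → F_EXX = 490 MPa.
t_e = 0.707 × 16 = 11.31 mm.
R_nwl = 0.6 × 490 × 11.31 × 570 × 10⁻³ = 1896 kN (longitudinal, 2 welds).
R_nwt = 0.6 × 490 × 11.31 × 230 × 10⁻³ = 764.9 kN (transverse, base value).
(i) R_nwl + R_nwt = 2661 kN; (ii) 0.85 R_nwl + 1.5 R_nwt = 2759 kN.
R_n = max = 2759 kN [governs: (ii)]; φR_n = 2069 kN.

φR_n ≈ 2070 kN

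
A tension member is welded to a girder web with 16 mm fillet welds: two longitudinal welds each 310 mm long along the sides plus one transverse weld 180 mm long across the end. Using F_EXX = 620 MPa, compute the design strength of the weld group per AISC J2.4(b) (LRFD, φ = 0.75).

t_e = 0.707 × 16 = 11.31 mm.
R_nwl = 0.6 × 620 × 11.31 × 620 × 10⁻³ = 2609 kN (longitudinal, 2 welds).
R_nwt = 0.6 × 620 × 11.31 × 180 × 10⁻³ = 757.5 kN (transverse, base value).
(i) R_nwl + R_nwt = 3366 kN; (ii) 0.85 R_nwl + 1.5 R_nwt = 3354 kN.
R_n = max = 3366 kN [governs: (i)]; φR_n = 2525 kN.

φR_n ≈ 2520 kN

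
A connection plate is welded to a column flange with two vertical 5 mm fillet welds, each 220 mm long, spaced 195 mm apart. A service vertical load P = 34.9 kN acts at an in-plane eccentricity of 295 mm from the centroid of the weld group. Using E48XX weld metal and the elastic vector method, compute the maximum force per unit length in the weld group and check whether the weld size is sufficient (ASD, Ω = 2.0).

E48XX → F_EXX = 480 MPa.
Total weld length L_w = 440 mm. Treat welds as unit-width lines.
Polar moment about centroid: J = 2[d³/12 + d(b/2)²] = 2[220³/12 + 220×97.5²] = 5957000 mm³.
Direct shear f_v = P/L_w = 34.9×10³ / 440 = 79.32 N/mm (vertical).
Torsion M = P·e = 34.9×10³ × 295 = 10296000 N·mm.
Critical point at (x, y) = (97.5, 110) from centroid. f_tx = M·y/J = 190.1 N/mm; f_ty = M·x/J = 168.5 N/mm.
Resultant f_max = √[f_tx² + (f_v + f_ty)²] = √[190.1² + (79.32 + 168.5)²] = 312.3 N/mm.
Capacity per unit length: r_n/Ω = (1/2.0) × 0.6 × 480 × (0.707 × 5) = 509 N/mm.
312.3 ≤ 509 → adequate.

f_max ≈ 312 N/mm; adequate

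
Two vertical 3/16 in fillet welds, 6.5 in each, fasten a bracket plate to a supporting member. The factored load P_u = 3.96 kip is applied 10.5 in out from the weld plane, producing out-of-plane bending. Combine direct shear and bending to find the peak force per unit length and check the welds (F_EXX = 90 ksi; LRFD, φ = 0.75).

L_w = 2 × 6.5 = 13 in; section modulus (unit throat) S = 2 × L²/6 = 14.08 in².
Direct shear f_v = P/L_w = 3.96/13 = 0.3046 kip/in.
Moment M = P × e = 3.96 × 10.5 = 41.58 kip·in; bending f_b = M/S = 2.952 kip/in.
f_max = √(f_v² + f_b²) = √(0.3046² + 2.952²) = 2.968 kip/in.
φr_n = 0.75 × 0.6 × 90 × (0.707 × 0.1875) = 5.369 kip/in → adequate.

f_max ≈ 2.97 kip/in; adequate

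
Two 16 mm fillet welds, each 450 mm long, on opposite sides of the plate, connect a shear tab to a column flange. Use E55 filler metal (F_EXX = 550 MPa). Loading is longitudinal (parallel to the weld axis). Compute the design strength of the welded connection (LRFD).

φR_n ≈ 2520 kN

Effective throat t_e = 0.707 × 16 = 11.31 mm.
Total length L = 900 mm; A_we = 11.31 × 900 = 10180 mm².
F_nw = 0.6 F_EXX = 0.6 × 550 = 330 MPa.
φR_n = 0.75 × 330 × 10180 × 10⁻³ = 2520 kN.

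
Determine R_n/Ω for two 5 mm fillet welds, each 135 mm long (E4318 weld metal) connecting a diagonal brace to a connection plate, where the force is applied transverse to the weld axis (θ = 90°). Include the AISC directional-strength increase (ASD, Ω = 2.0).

E43XX → F_EXX = 430 MPa.
t_e = 0.707 × 5 = 3.535 mm; A_we = 3.535 × 270 = 954.4 mm².
Directional factor: 1.0 + 0.5 sin^1.5(90°) = 1.5.
F_nw = 0.6 × 430 × 1.5 = 387 MPa.
R_n/Ω = (387 × 954.4) / 2.0 × 10⁻³ = 184.7 kN.

R_n/Ω ≈ 185 kN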